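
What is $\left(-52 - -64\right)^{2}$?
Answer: $144$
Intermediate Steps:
$\left(-52 - -64\right)^{2} = \left(-52 + 64\right)^{2} = 12^{2} = 144$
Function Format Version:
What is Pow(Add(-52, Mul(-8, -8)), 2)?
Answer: 144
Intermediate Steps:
Pow(Add(-52, Mul(-8, -8)), 2) = Pow(Add(-52, 64), 2) = Pow(12, 2) = 144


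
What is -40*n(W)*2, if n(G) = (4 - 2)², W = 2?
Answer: -320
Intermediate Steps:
n(G) = 4 (n(G) = 2² = 4)
-40*n(W)*2 = -40*4*2 = -160*2 = -320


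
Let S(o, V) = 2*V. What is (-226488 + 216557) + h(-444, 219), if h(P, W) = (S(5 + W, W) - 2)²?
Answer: 180165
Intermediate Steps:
h(P, W) = (-2 + 2*W)² (h(P, W) = (2*W - 2)² = (-2 + 2*W)²)
(-226488 + 216557) + h(-444, 219) = (-226488 + 216557) + 4*(-1 + 219)² = -9931 + 4*218² = -9931 + 4*47524 = -9931 + 190096 = 180165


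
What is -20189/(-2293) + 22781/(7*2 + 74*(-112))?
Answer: 114806953/18972282 ≈ 6.0513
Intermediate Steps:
-20189/(-2293) + 22781/(7*2 + 74*(-112)) = -20189*(-1/2293) + 22781/(14 - 8288) = 20189/2293 + 22781/(-8274) = 20189/2293 + 22781*(-1/8274) = 20189/2293 - 22781/8274 = 114806953/18972282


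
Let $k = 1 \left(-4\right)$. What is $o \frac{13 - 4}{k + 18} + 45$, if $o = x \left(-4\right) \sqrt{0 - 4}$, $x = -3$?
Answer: $45 + \frac{108 i}{7} \approx 45.0 + 15.429 i$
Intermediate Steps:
$k = -4$
$o = 24 i$ ($o = \left(-3\right) \left(-4\right) \sqrt{0 - 4} = 12 \sqrt{-4} = 12 \cdot 2 i = 24 i \approx 24.0 i$)
$o \frac{13 - 4}{k + 18} + 45 = 24 i \frac{13 - 4}{-4 + 18} + 45 = 24 i \frac{9}{14} + 45 = \frac{108 i}{7} + 45 = 45 + \frac{108 i}{7}$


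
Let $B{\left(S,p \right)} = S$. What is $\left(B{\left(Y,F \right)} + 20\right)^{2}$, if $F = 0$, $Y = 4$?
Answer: $576$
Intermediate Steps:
$\left(B{\left(Y,F \right)} + 20\right)^{2} = \left(4 + 20\right)^{2} = 24^{2} = 576$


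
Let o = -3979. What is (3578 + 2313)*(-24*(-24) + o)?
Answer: -20047073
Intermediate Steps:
(3578 + 2313)*(-24*(-24) + o) = (3578 + 2313)*(-24*(-24) - 3979) = 5891*(576 - 3979) = 5891*(-3403) = -20047073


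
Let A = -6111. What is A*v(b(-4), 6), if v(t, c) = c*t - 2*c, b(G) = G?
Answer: 219996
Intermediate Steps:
v(t, c) = -2*c + c*t
A*v(b(-4), 6) = -36666*(-2 - 4) = -36666*(-6) = -6111*(-36) = 219996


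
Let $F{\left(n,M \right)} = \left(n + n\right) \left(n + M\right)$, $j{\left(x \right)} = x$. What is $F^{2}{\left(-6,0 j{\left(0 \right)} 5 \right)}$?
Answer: $5184$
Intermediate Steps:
$F{\left(n,M \right)} = 2 n \left(M + n\right)$
$F^{2}{\left(-6,0 j{\left(0 \right)} 5 \right)} = \left(2 \left(-6\right) \left(0 \cdot 0 \cdot 5 - 6\right)\right)^{2} = \left(2 \left(-6\right) \left(0 \cdot 5 - 6\right)\right)^{2} = \left(2 \left(-6\right) \left(0 - 6\right)\right)^{2} = \left(2 \left(-6\right) \left(-6\right)\right)^{2} = 72^{2} = 5184$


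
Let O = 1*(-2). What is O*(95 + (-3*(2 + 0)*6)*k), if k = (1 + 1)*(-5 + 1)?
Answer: -766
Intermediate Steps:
k = -8 (k = 2*(-4) = -8)
O = -2
O*(95 + (-3*(2 + 0)*6)*k) = -2*(95 + (-3*(2 + 0)*6)*(-8)) = -2*(95 + (-3*2*6)*(-8)) = -2*(95 - 6*6*(-8)) = -2*(95 - 36*(-8)) = -2*(95 + 288) = -2*383 = -766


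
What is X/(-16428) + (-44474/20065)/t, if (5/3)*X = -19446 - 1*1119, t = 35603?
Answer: 2937977524411/3911913091820 ≈ 0.75103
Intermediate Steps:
X = -12339 (X = 3*(-19446 - 1*1119)/5 = 3*(-19446 - 1119)/5 = (⅗)*(-20565) = -12339)
X/(-16428) + (-44474/20065)/t = -12339/(-16428) - 44474/20065/35603 = -12339*(-1/16428) - 44474*1/20065*(1/35603) = 4113/5476 - 44474/20065*1/35603 = 4113/5476 - 44474/714374195 = 2937977524411/3911913091820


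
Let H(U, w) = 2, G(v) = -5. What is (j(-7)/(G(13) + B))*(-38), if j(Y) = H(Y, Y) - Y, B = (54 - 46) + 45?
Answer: -57/8 ≈ -7.1250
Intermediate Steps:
B = 53 (B = 8 + 45 = 53)
j(Y) = 2 - Y
(j(-7)/(G(13) + B))*(-38) = ((2 - 1*(-7))/(-5 + 53))*(-38) = ((2 + 7)/48)*(-38) = (9*(1/48))*(-38) = (3/16)*(-38) = -57/8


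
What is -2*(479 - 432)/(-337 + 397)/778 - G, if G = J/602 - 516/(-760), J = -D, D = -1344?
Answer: -55557257/19068780 ≈ -2.9135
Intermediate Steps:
J = 1344 (J = -1*(-1344) = 1344)
G = 23787/8170 (G = 1344/602 - 516/(-760) = 1344*(1/602) - 516*(-1/760) = 96/43 + 129/190 = 23787/8170 ≈ 2.9115)
-2*(479 - 432)/(-337 + 397)/778 - G = -2*(479 - 432)/(-337 + 397)/778 - 1*23787/8170 = -2*47/60/778 - 23787/8170 = -2*47*(1/60)/778 - 23787/8170 = -47/(30*778) - 23787/8170 = -2*47/46680 - 23787/8170 = -47/23340 - 23787/8170 = -55557257/19068780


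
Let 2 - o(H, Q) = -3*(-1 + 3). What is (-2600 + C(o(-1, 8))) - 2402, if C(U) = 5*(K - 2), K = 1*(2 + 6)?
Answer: -4972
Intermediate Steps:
K = 8 (K = 1*8 = 8)
o(H, Q) = 8 (o(H, Q) = 2 - (-3)*(-1 + 3) = 2 - (-3)*2 = 2 - 1*(-6) = 2 + 6 = 8)
C(U) = 30 (C(U) = 5*(8 - 2) = 5*6 = 30)
(-2600 + C(o(-1, 8))) - 2402 = (-2600 + 30) - 2402 = -2570 - 2402 = -4972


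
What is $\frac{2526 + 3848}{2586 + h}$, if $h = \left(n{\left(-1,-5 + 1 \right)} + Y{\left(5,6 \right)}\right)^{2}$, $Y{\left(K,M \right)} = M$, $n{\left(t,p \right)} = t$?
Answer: $\frac{6374}{2611} \approx 2.4412$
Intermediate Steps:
$h = 25$ ($h = \left(-1 + 6\right)^{2} = 5^{2} = 25$)
$\frac{2526 + 3848}{2586 + h} = \frac{2526 + 3848}{2586 + 25} = \frac{6374}{2611}$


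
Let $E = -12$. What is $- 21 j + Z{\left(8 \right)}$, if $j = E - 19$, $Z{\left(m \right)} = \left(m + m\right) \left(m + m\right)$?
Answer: $907$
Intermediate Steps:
$Z{\left(m \right)} = 4 m^{2}$ ($Z{\left(m \right)} = 2 m 2 m = 4 m^{2}$)
$j = -31$ ($j = -12 - 19 = -31$)
$- 21 j + Z{\left(8 \right)} = \left(-21\right) \left(-31\right) + 4 \cdot 8^{2} = 651 + 4 \cdot 64 = 651 + 256 = 907$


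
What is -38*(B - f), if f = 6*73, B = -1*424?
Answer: 32756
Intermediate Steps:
B = -424
f = 438
-38*(B - f) = -38*(-424 - 1*438) = -38*(-424 - 438) = -38*(-862) = 32756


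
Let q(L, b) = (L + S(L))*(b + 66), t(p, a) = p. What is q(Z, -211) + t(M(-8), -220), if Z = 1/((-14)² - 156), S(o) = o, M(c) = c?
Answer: -61/4 ≈ -15.250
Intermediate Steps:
Z = 1/40 (Z = 1/(196 - 156) = 1/40 ≈ 0.025000)
q(L, b) = 2*L*(66 + b) (q(L, b) = (L + L)*(b + 66) = (2*L)*(66 + b) = 2*L*(66 + b))
q(Z, -211) + t(M(-8), -220) = 2*(1/40)*(66 - 211) - 8 = 2*(1/40)*(-145) - 8 = -29/4 - 8 = -61/4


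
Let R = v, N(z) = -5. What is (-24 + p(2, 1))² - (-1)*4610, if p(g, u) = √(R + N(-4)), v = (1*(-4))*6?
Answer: 5157 - 48*I*√29 ≈ 5157.0 - 258.49*I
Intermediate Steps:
v = -24 (v = -4*6 = -24)
R = -24
p(g, u) = I*√29 (p(g, u) = √(-24 - 5) = √(-29) = I*√29)
(-24 + p(2, 1))² - (-1)*4610 = (-24 + I*√29)² - (-1)*4610 = (-24 + I*√29)² - 1*(-4610) = (-24 + I*√29)² + 4610 = 4610 + (-24 + I*√29)²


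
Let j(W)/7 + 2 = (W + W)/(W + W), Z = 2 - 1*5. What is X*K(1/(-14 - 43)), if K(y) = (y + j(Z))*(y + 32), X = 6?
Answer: -1458400/1083 ≈ -1346.6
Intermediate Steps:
Z = -3 (Z = 2 - 5 = -3)
j(W) = -7 (j(W) = -14 + 7*((W + W)/(W + W)) = -14 + 7*((2*W)/((2*W))) = -14 + 7*((2*W)*(1/(2*W))) = -14 + 7*1 = -14 + 7 = -7)
K(y) = (-7 + y)*(32 + y) (K(y) = (y - 7)*(y + 32) = (-7 + y)*(32 + y))
X*K(1/(-14 - 43)) = 6*(-224 + (1/(-14 - 43))² + 25/(-14 - 43)) = 6*(-224 + (1/(-57))² + 25/(-57)) = 6*(-224 + (-1/57)² + 25*(-1/57)) = 6*(-224 + 1/3249 - 25/57) = 6*(-729200/3249) = -1458400/1083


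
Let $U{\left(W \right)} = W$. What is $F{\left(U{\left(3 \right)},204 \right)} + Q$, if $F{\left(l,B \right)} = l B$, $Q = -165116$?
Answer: $-164504$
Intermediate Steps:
$F{\left(l,B \right)} = B l$
$F{\left(U{\left(3 \right)},204 \right)} + Q = 204 \cdot 3 - 165116 = 612 - 165116 = -164504$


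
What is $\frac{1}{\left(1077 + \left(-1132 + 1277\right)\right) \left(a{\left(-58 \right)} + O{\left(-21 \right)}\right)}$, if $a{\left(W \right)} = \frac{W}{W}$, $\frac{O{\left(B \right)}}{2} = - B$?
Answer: $\frac{1}{52546} \approx 1.9031 \cdot 10^{-5}$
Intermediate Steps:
$O{\left(B \right)} = - 2 B$ ($O{\left(B \right)} = 2 \left(- B\right) = - 2 B$)
$a{\left(W \right)} = 1$
$\frac{1}{\left(1077 + \left(-1132 + 1277\right)\right) \left(a{\left(-58 \right)} + O{\left(-21 \right)}\right)} = \frac{1}{\left(1077 + \left(-1132 + 1277\right)\right) \left(1 - -42\right)} = \frac{1}{\left(1077 + 145\right) \left(1 + 42\right)} = \frac{1}{1222 \cdot 43} = \frac{1}{52546}$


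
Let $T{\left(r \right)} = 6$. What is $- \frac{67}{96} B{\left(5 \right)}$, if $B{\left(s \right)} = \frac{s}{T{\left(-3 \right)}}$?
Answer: $- \frac{335}{576} \approx -0.5816$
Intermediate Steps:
$B{\left(s \right)} = \frac{s}{6}$
$- \frac{67}{96} B{\left(5 \right)} = - \frac{67}{96} \cdot \frac{1}{6} \cdot 5 = \left(-67\right) \frac{1}{96} \cdot \frac{5}{6} = \left(- \frac{67}{96}\right) \frac{5}{6} = - \frac{335}{576}$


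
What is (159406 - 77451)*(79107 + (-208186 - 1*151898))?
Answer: -23027470035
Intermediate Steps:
(159406 - 77451)*(79107 + (-208186 - 1*151898)) = 81955*(79107 + (-208186 - 151898)) = 81955*(79107 - 360084) = 81955*(-280977) = -23027470035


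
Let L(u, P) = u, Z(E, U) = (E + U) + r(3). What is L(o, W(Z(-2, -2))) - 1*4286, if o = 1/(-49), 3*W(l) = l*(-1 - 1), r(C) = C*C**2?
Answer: -210015/49 ≈ -4286.0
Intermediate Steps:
r(C) = C**3
Z(E, U) = 27 + E + U (Z(E, U) = (E + U) + 3**3 = (E + U) + 27 = 27 + E + U)
W(l) = -2*l/3 (W(l) = (l*(-1 - 1))/3 = (l*(-2))/3 = (-2*l)/3 = -2*l/3)
o = -1/49 ≈ -0.020408
L(o, W(Z(-2, -2))) - 1*4286 = -1/49 - 1*4286 = -1/49 - 4286 = -210015/49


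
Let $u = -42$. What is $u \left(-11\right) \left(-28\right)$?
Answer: $-12936$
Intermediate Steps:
$u \left(-11\right) \left(-28\right) = \left(-42\right) \left(-11\right) \left(-28\right) = 462 \left(-28\right) = -12936$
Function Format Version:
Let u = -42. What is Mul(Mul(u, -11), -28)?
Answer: -12936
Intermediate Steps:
Mul(Mul(u, -11), -28) = Mul(Mul(-42, -11), -28) = Mul(462, -28) = -12936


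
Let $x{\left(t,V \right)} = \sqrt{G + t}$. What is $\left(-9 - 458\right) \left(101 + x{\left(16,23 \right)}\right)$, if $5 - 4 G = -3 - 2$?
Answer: $-47167 - \frac{467 \sqrt{74}}{2} \approx -49176.0$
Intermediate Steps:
$G = \frac{5}{2}$ ($G = \frac{5}{4} - \frac{-3 - 2}{4} = \frac{5}{4} - - \frac{5}{4} = \frac{5}{4} + \frac{5}{4} = \frac{5}{2} \approx 2.5$)
$x{\left(t,V \right)} = \sqrt{\frac{5}{2} + t}$
$\left(-9 - 458\right) \left(101 + x{\left(16,23 \right)}\right) = \left(-9 - 458\right) \left(101 + \frac{\sqrt{10 + 4 \cdot 16}}{2}\right) = - 467 \left(101 + \frac{\sqrt{10 + 64}}{2}\right) = - 467 \left(101 + \frac{\sqrt{74}}{2}\right) = -47167 - \frac{467 \sqrt{74}}{2}$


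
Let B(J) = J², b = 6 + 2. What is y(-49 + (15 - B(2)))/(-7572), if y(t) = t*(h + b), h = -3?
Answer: 95/3786 ≈ 0.025092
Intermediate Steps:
b = 8
y(t) = 5*t (y(t) = t*(-3 + 8) = t*5 = 5*t)
y(-49 + (15 - B(2)))/(-7572) = (5*(-49 + (15 - 1*2²)))/(-7572) = (5*(-49 + (15 - 1*4)))*(-1/7572) = (5*(-49 + (15 - 4)))*(-1/7572) = (5*(-49 + 11))*(-1/7572) = (5*(-38))*(-1/7572) = -190*(-1/7572) = 95/3786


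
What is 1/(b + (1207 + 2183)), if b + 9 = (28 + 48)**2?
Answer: 1/9157 ≈ 0.00010921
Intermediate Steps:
b = 5767 (b = -9 + (28 + 48)**2 = -9 + 76**2 = -9 + 5776 = 5767)
1/(b + (1207 + 2183)) = 1/(5767 + (1207 + 2183)) = 1/(5767 + 3390) = 1/9157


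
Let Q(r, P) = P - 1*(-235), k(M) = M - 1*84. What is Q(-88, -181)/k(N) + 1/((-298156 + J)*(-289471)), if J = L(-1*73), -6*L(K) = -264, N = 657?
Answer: 1553306017727/16482302741632 ≈ 0.094241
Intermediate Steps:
k(M) = -84 + M (k(M) = M - 84 = -84 + M)
Q(r, P) = 235 + P (Q(r, P) = P + 235 = 235 + P)
L(K) = 44 (L(K) = -⅙*(-264) = 44)
J = 44
Q(-88, -181)/k(N) + 1/((-298156 + J)*(-289471)) = (235 - 181)/(-84 + 657) + 1/((-298156 + 44)*(-289471)) = 54/573 - 1/289471/(-298112) = 54*(1/573) - 1/298112*(-1/289471) = 18/191 + 1/86294778752 = 1553306017727/16482302741632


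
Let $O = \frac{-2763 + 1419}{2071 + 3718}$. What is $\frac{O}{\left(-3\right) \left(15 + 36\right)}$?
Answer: $\frac{64}{42177} \approx 0.0015174$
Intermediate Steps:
$O = - \frac{192}{827}$ ($O = - \frac{1344}{5789} = \left(-1344\right) \frac{1}{5789} = - \frac{192}{827} \approx -0.23216$)
$\frac{O}{\left(-3\right) \left(15 + 36\right)} = - \frac{192}{827 \left(- 3 \left(15 + 36\right)\right)} = - \frac{192}{827 \left(\left(-3\right) 51\right)} = - \frac{192}{827 \left(-153\right)} = \left(- \frac{192}{827}\right) \left(- \frac{1}{153}\right) = \frac{64}{42177}$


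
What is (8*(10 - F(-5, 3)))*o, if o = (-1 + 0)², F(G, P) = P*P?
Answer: 8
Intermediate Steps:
F(G, P) = P²
o = 1 (o = (-1)² = 1)
(8*(10 - F(-5, 3)))*o = (8*(10 - 1*3²))*1 = (8*(10 - 1*9))*1 = (8*(10 - 9))*1 = (8*1)*1 = 8*1 = 8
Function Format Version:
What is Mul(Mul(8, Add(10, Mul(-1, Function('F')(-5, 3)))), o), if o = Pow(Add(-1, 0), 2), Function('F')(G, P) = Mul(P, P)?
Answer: 8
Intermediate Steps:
Function('F')(G, P) = Pow(P, 2)
o = 1 (o = Pow(-1, 2) = 1)
Mul(Mul(8, Add(10, Mul(-1, Function('F')(-5, 3)))), o) = Mul(Mul(8, Add(10, Mul(-1, Pow(3, 2)))), 1) = Mul(Mul(8, Add(10, Mul(-1, 9))), 1) = Mul(Mul(8, Add(10, -9)), 1) = Mul(Mul(8, 1), 1) = Mul(8, 1) = 8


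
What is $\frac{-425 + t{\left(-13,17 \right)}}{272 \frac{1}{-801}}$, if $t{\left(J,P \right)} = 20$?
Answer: $\frac{324405}{272} \approx 1192.7$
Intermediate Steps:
$\frac{-425 + t{\left(-13,17 \right)}}{272 \frac{1}{-801}} = \frac{-425 + 20}{272 \frac{1}{-801}} = - \frac{405}{272 \left(- \frac{1}{801}\right)} = - \frac{405}{- \frac{272}{801}} = \left(-405\right) \left(- \frac{801}{272}\right) = \frac{324405}{272}$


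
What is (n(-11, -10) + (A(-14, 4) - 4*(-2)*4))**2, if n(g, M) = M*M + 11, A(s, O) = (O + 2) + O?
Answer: 23409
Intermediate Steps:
A(s, O) = 2 + 2*O (A(s, O) = (2 + O) + O = 2 + 2*O)
n(g, M) = 11 + M**2 (n(g, M) = M**2 + 11 = 11 + M**2)
(n(-11, -10) + (A(-14, 4) - 4*(-2)*4))**2 = ((11 + (-10)**2) + ((2 + 2*4) - 4*(-2)*4))**2 = ((11 + 100) + ((2 + 8) + 8*4))**2 = (111 + (10 + 32))**2 = (111 + 42)**2 = 153**2 = 23409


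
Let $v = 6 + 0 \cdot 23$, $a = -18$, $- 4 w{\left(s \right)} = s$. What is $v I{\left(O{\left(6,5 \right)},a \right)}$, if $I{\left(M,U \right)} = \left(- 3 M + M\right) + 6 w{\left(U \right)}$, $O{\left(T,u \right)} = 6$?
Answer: $90$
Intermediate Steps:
$w{\left(s \right)} = - \frac{s}{4}$
$v = 6$ ($v = 6 + 0 = 6$)
$I{\left(M,U \right)} = - 2 M - \frac{3 U}{2}$ ($I{\left(M,U \right)} = \left(- 3 M + M\right) + 6 \left(- \frac{U}{4}\right) = - 2 M - \frac{3 U}{2}$)
$v I{\left(O{\left(6,5 \right)},a \right)} = 6 \left(\left(-2\right) 6 - -27\right) = 6 \left(-12 + 27\right) = 6 \cdot 15 = 90$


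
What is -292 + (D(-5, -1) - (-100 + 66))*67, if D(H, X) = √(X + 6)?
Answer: 1986 + 67*√5 ≈ 2135.8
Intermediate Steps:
D(H, X) = √(6 + X)
-292 + (D(-5, -1) - (-100 + 66))*67 = -292 + (√(6 - 1) - (-100 + 66))*67 = -292 + (√5 - 1*(-34))*67 = -292 + (√5 + 34)*67 = -292 + (34 + √5)*67 = -292 + (2278 + 67*√5) = 1986 + 67*√5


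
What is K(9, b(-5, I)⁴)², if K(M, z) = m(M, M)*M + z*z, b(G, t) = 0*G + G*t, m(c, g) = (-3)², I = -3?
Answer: 6568408770901178436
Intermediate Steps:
m(c, g) = 9
b(G, t) = G*t (b(G, t) = 0 + G*t = G*t)
K(M, z) = z² + 9*M (K(M, z) = 9*M + z*z = 9*M + z² = z² + 9*M)
K(9, b(-5, I)⁴)² = (((-5*(-3))⁴)² + 9*9)² = ((15⁴)² + 81)² = (50625² + 81)² = (2562890625 + 81)² = 2562890706² = 6568408770901178436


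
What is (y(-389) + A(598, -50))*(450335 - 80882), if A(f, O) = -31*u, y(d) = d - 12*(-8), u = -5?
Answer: -50984514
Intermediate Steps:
y(d) = 96 + d (y(d) = d + 96 = 96 + d)
A(f, O) = 155 (A(f, O) = -31*(-5) = 155)
(y(-389) + A(598, -50))*(450335 - 80882) = ((96 - 389) + 155)*(450335 - 80882) = (-293 + 155)*369453 = -138*369453 = -50984514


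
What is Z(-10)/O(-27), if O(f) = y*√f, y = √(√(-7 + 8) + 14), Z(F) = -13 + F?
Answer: 23*I*√5/45 ≈ 1.1429*I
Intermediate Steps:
y = √15 (y = √(√1 + 14) = √(1 + 14) = √15 ≈ 3.8730)
O(f) = √15*√f
Z(-10)/O(-27) = (-13 - 10)/((√15*√(-27))) = -23*(-I*√5/45) = -(-23)*I*√5/45 = 23*I*√5/45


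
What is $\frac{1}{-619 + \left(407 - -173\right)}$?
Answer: $- \frac{1}{39} \approx -0.025641$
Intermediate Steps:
$\frac{1}{-619 + \left(407 - -173\right)} = \frac{1}{-619 + \left(407 + 173\right)} = \frac{1}{-619 + 580} = \frac{1}{-39} = - \frac{1}{39}$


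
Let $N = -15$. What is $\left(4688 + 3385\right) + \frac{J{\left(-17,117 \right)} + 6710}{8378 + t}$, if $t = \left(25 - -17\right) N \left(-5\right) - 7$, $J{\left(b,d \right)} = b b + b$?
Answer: $\frac{93016015}{11521} \approx 8073.6$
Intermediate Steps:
$J{\left(b,d \right)} = b + b^{2}$ ($J{\left(b,d \right)} = b^{2} + b = b + b^{2}$)
$t = 3143$ ($t = \left(25 - -17\right) \left(\left(-15\right) \left(-5\right)\right) - 7 = \left(25 + 17\right) 75 - 7 = 42 \cdot 75 - 7 = 3150 - 7 = 3143$)
$\left(4688 + 3385\right) + \frac{J{\left(-17,117 \right)} + 6710}{8378 + t} = \left(4688 + 3385\right) + \frac{- 17 \left(1 - 17\right) + 6710}{8378 + 3143} = 8073 + \frac{\left(-17\right) \left(-16\right) + 6710}{11521} = 8073 + \left(272 + 6710\right) \frac{1}{11521} = 8073 + 6982 \cdot \frac{1}{11521} = 8073 + \frac{6982}{11521} = \frac{93016015}{11521}$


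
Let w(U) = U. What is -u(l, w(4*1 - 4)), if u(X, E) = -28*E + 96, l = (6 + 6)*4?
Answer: -96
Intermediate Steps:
l = 48 (l = 12*4 = 48)
u(X, E) = 96 - 28*E
-u(l, w(4*1 - 4)) = -(96 - 28*(4*1 - 4)) = -(96 - 28*(4 - 4)) = -(96 - 28*0) = -(96 + 0) = -1*96 = -96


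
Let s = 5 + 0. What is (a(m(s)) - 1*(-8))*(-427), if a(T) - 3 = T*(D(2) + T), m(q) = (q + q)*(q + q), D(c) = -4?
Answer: -4103897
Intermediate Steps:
s = 5
m(q) = 4*q² (m(q) = (2*q)*(2*q) = 4*q²)
a(T) = 3 + T*(-4 + T)
(a(m(s)) - 1*(-8))*(-427) = ((3 + (4*5²)² - 16*5²) - 1*(-8))*(-427) = ((3 + (4*25)² - 16*25) + 8)*(-427) = ((3 + 100² - 4*100) + 8)*(-427) = ((3 + 10000 - 400) + 8)*(-427) = (9603 + 8)*(-427) = 9611*(-427) = -4103897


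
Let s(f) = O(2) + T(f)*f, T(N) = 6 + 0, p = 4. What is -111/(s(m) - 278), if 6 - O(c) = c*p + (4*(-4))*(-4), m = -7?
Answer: 111/386 ≈ 0.28756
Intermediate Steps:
O(c) = -58 - 4*c (O(c) = 6 - (c*4 + (4*(-4))*(-4)) = 6 - (4*c - 16*(-4)) = 6 - (4*c + 64) = 6 - (64 + 4*c) = 6 + (-64 - 4*c) = -58 - 4*c)
T(N) = 6
s(f) = -66 + 6*f (s(f) = (-58 - 4*2) + 6*f = (-58 - 8) + 6*f = -66 + 6*f)
-111/(s(m) - 278) = -111/((-66 + 6*(-7)) - 278) = -111/((-66 - 42) - 278) = -111/(-108 - 278) = -111/(-386) = -111*(-1/386) = 111/386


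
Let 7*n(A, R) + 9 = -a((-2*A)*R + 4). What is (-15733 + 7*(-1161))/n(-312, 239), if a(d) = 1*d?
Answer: 23860/21307 ≈ 1.1198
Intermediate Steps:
a(d) = d
n(A, R) = -13/7 + 2*A*R/7 (n(A, R) = -9/7 + (-((-2*A)*R + 4))/7 = -9/7 + (-(-2*A*R + 4))/7 = -9/7 + (-(4 - 2*A*R))/7 = -9/7 + (-4 + 2*A*R)/7 = -9/7 + (-4/7 + 2*A*R/7) = -13/7 + 2*A*R/7)
(-15733 + 7*(-1161))/n(-312, 239) = (-15733 + 7*(-1161))/(-13/7 + (2/7)*(-312)*239) = (-15733 - 8127)/(-13/7 - 149136/7) = -23860/(-21307) = -23860*(-1/21307) = 23860/21307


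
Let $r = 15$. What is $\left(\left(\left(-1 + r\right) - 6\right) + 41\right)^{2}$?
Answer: $2401$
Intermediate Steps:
$\left(\left(\left(-1 + r\right) - 6\right) + 41\right)^{2} = \left(\left(\left(-1 + 15\right) - 6\right) + 41\right)^{2} = \left(\left(14 - 6\right) + 41\right)^{2} = \left(8 + 41\right)^{2} = 49^{2} = 2401$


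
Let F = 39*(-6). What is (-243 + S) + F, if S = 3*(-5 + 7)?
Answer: -471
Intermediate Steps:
S = 6 (S = 3*2 = 6)
F = -234
(-243 + S) + F = (-243 + 6) - 234 = -237 - 234 = -471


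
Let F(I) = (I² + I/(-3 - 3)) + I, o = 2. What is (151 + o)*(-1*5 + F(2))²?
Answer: 68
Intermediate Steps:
F(I) = I² + 5*I/6 (F(I) = (I² + I/(-6)) + I = (I² - I/6) + I = I² + 5*I/6)
(151 + o)*(-1*5 + F(2))² = (151 + 2)*(-1*5 + (⅙)*2*(5 + 6*2))² = 153*(-5 + (⅙)*2*(5 + 12))² = 153*(-5 + (⅙)*2*17)² = 153*(-5 + 17/3)² = 153*(⅔)² = 153*(4/9) = 68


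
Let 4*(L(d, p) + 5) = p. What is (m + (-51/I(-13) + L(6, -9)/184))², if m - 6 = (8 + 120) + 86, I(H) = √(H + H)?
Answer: 340008570805/7042048 + 8256441*I*√26/9568 ≈ 48283.0 + 4400.1*I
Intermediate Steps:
I(H) = √2*√H (I(H) = √(2*H) = √2*√H)
L(d, p) = -5 + p/4
m = 220 (m = 6 + ((8 + 120) + 86) = 6 + (128 + 86) = 6 + 214 = 220)
(m + (-51/I(-13) + L(6, -9)/184))² = (220 + (-51*(-I*√26/26) + (-5 + (¼)*(-9))/184))² = (220 + (-51*(-I*√26/26) + (-5 - 9/4)*(1/184)))² = (220 + (-51*(-I*√26/26) - 29/4*1/184))² = (220 + (-(-51)*I*√26/26 - 29/736))² = (220 + (51*I*√26/26 - 29/736))² = (220 + (-29/736 + 51*I*√26/26))² = (161891/736 + 51*I*√26/26)²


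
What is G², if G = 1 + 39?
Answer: 1600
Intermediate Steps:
G = 40
G² = 40² = 1600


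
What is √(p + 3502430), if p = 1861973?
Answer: √5364403 ≈ 2316.1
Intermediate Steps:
√(p + 3502430) = √(1861973 + 3502430) = √5364403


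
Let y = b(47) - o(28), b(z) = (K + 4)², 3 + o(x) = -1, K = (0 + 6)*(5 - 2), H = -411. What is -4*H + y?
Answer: 2132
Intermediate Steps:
K = 18 (K = 6*3 = 18)
o(x) = -4 (o(x) = -3 - 1 = -4)
b(z) = 484 (b(z) = (18 + 4)² = 22² = 484)
y = 488 (y = 484 - 1*(-4) = 484 + 4 = 488)
-4*H + y = -4*(-411) + 488 = 1644 + 488 = 2132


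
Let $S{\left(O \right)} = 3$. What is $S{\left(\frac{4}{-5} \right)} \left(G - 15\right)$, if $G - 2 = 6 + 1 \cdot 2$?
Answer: $-15$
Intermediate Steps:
$G = 10$ ($G = 2 + \left(6 + 1 \cdot 2\right) = 2 + \left(6 + 2\right) = 2 + 8 = 10$)
$S{\left(\frac{4}{-5} \right)} \left(G - 15\right) = 3 \left(10 - 15\right) = 3 \left(-5\right) = -15$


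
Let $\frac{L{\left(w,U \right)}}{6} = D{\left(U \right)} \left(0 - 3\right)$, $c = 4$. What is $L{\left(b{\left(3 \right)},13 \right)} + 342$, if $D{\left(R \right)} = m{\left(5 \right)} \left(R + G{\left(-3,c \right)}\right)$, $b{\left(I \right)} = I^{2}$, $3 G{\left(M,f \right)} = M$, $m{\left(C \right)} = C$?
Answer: $-738$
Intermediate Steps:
$G{\left(M,f \right)} = \frac{M}{3}$
$D{\left(R \right)} = -5 + 5 R$ ($D{\left(R \right)} = 5 \left(R + \frac{1}{3} \left(-3\right)\right) = 5 \left(R - 1\right) = 5 \left(-1 + R\right) = -5 + 5 R$)
$L{\left(w,U \right)} = 90 - 90 U$ ($L{\left(w,U \right)} = 6 \left(-5 + 5 U\right) \left(0 - 3\right) = 6 \left(-5 + 5 U\right) \left(-3\right) = 6 \left(15 - 15 U\right) = 90 - 90 U$)
$L{\left(b{\left(3 \right)},13 \right)} + 342 = \left(90 - 1170\right) + 342 = -1080 + 342 = -738$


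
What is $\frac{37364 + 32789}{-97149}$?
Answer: $- \frac{70153}{97149} \approx -0.72212$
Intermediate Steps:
$\frac{37364 + 32789}{-97149} = 70153 \left(- \frac{1}{97149}\right) = - \frac{70153}{97149}$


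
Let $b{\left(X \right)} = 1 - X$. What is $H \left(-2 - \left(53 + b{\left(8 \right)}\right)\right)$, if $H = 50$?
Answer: $-2400$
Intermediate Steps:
$H \left(-2 - \left(53 + b{\left(8 \right)}\right)\right) = 50 \left(-2 - \left(54 - 8\right)\right) = 50 \left(-2 - 46\right) = 50 \left(-48\right) = -2400$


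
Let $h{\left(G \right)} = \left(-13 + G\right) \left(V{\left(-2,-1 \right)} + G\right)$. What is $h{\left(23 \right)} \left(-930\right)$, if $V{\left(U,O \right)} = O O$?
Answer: $-223200$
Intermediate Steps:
$V{\left(U,O \right)} = O^{2}$
$h{\left(G \right)} = \left(1 + G\right) \left(-13 + G\right)$ ($h{\left(G \right)} = \left(-13 + G\right) \left(\left(-1\right)^{2} + G\right) = \left(-13 + G\right) \left(1 + G\right) = \left(1 + G\right) \left(-13 + G\right)$)
$h{\left(23 \right)} \left(-930\right) = \left(-13 + 23^{2} - 276\right) \left(-930\right) = \left(-13 + 529 - 276\right) \left(-930\right) = 240 \left(-930\right) = -223200$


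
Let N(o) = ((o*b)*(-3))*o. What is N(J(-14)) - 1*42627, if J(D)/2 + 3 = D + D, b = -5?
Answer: 15033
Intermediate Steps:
J(D) = -6 + 4*D (J(D) = -6 + 2*(D + D) = -6 + 2*(2*D) = -6 + 4*D)
N(o) = 15*o² (N(o) = ((o*(-5))*(-3))*o = (-5*o*(-3))*o = (15*o)*o = 15*o²)
N(J(-14)) - 1*42627 = 15*(-6 + 4*(-14))² - 1*42627 = 15*(-6 - 56)² - 42627 = 15*(-62)² - 42627 = 15*3844 - 42627 = 57660 - 42627 = 15033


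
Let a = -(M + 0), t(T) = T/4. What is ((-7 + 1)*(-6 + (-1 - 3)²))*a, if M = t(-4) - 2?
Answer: -180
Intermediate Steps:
t(T) = T/4 (t(T) = T*(¼) = T/4)
M = -3 (M = (¼)*(-4) - 2 = -1 - 2 = -3)
a = 3 (a = -(-3 + 0) = -1*(-3) = 3)
((-7 + 1)*(-6 + (-1 - 3)²))*a = ((-7 + 1)*(-6 + (-1 - 3)²))*3 = -6*(-6 + (-4)²)*3 = -6*(-6 + 16)*3 = -6*10*3 = -60*3 = -180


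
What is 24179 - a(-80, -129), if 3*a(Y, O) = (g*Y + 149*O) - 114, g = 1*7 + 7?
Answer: 92992/3 ≈ 30997.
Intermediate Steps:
g = 14 (g = 7 + 7 = 14)
a(Y, O) = -38 + 14*Y/3 + 149*O/3 (a(Y, O) = ((14*Y + 149*O) - 114)/3 = (-114 + 14*Y + 149*O)/3 = -38 + 14*Y/3 + 149*O/3)
24179 - a(-80, -129) = 24179 - (-38 + (14/3)*(-80) + (149/3)*(-129)) = 24179 - (-38 - 1120/3 - 6407) = 24179 - 1*(-20455/3) = 24179 + 20455/3 = 92992/3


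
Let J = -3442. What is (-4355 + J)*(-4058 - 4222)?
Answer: 64559160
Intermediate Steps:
(-4355 + J)*(-4058 - 4222) = (-4355 - 3442)*(-4058 - 4222) = -7797*(-8280) = 64559160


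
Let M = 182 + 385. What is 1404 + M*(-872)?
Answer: -493020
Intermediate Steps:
M = 567
1404 + M*(-872) = 1404 + 567*(-872) = 1404 - 494424 = -493020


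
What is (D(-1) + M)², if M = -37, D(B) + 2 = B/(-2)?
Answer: 5929/4 ≈ 1482.3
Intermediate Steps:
D(B) = -2 - B/2 (D(B) = -2 + B/(-2) = -2 + B*(-½) = -2 - B/2)
(D(-1) + M)² = ((-2 - ½*(-1)) - 37)² = ((-2 + ½) - 37)² = (-3/2 - 37)² = (-77/2)² = 5929/4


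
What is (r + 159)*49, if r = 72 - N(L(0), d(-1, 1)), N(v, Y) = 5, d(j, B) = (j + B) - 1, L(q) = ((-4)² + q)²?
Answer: 11074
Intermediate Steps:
L(q) = (16 + q)²
d(j, B) = -1 + B + j (d(j, B) = (B + j) - 1 = -1 + B + j)
r = 67 (r = 72 - 1*5 = 72 - 5 = 67)
(r + 159)*49 = (67 + 159)*49 = 226*49 = 11074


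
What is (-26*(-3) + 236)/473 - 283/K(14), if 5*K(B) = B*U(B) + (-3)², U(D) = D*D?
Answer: 195147/1302169 ≈ 0.14986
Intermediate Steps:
U(D) = D²
K(B) = 9/5 + B³/5 (K(B) = (B*B² + (-3)²)/5 = (B³ + 9)/5 = (9 + B³)/5 = 9/5 + B³/5)
(-26*(-3) + 236)/473 - 283/K(14) = (-26*(-3) + 236)/473 - 283/(9/5 + (⅕)*14³) = (78 + 236)*(1/473) - 283/(9/5 + (⅕)*2744) = 314*(1/473) - 283/(9/5 + 2744/5) = 314/473 - 283/2753/5 = 314/473 - 283*5/2753 = 314/473 - 1415/2753 = 195147/1302169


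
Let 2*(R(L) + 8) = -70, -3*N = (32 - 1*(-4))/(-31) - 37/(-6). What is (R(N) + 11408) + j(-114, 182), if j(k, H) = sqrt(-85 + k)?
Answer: 11365 + I*sqrt(199) ≈ 11365.0 + 14.107*I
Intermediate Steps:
N = -931/558 (N = -((32 - 1*(-4))/(-31) - 37/(-6))/3 = -((32 + 4)*(-1/31) - 37*(-1/6))/3 = -(36*(-1/31) + 37/6)/3 = -(-36/31 + 37/6)/3 = -1/3*931/186 = -931/558 ≈ -1.6685)
R(L) = -43 (R(L) = -8 + (1/2)*(-70) = -8 - 35 = -43)
(R(N) + 11408) + j(-114, 182) = (-43 + 11408) + sqrt(-85 - 114) = 11365 + sqrt(-199) = 11365 + I*sqrt(199)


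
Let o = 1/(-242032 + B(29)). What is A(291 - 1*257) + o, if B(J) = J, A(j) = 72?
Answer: 17424215/242003 ≈ 72.000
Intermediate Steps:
o = -1/242003 (o = 1/(-242032 + 29) = 1/(-242003) = -1/242003 ≈ -4.1322e-6)
A(291 - 1*257) + o = 72 - 1/242003 = 17424215/242003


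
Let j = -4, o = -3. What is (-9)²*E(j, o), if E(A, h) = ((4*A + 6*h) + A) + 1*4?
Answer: -2754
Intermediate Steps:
E(A, h) = 4 + 5*A + 6*h (E(A, h) = (5*A + 6*h) + 4 = 4 + 5*A + 6*h)
(-9)²*E(j, o) = (-9)²*(4 + 5*(-4) + 6*(-3)) = 81*(4 - 20 - 18) = 81*(-34) = -2754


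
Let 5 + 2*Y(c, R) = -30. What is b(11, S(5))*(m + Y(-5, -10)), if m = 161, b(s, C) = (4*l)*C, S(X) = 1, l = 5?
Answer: 2870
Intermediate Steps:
Y(c, R) = -35/2 (Y(c, R) = -5/2 + (½)*(-30) = -5/2 - 15 = -35/2)
b(s, C) = 20*C (b(s, C) = (4*5)*C = 20*C)
b(11, S(5))*(m + Y(-5, -10)) = (20*1)*(161 - 35/2) = 20*(287/2) = 2870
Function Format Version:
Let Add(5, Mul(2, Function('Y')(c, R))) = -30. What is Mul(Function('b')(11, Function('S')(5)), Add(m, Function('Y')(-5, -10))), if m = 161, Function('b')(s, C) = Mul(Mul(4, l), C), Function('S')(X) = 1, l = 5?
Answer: 2870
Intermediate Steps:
Function('Y')(c, R) = Rational(-35, 2) (Function('Y')(c, R) = Add(Rational(-5, 2), Mul(Rational(1, 2), -30)) = Add(Rational(-5, 2), -15) = Rational(-35, 2))
Function('b')(s, C) = Mul(20, C) (Function('b')(s, C) = Mul(Mul(4, 5), C) = Mul(20, C))
Mul(Function('b')(11, Function('S')(5)), Add(m, Function('Y')(-5, -10))) = Mul(Mul(20, 1), Add(161, Rational(-35, 2))) = Mul(20, Rational(287, 2)) = 2870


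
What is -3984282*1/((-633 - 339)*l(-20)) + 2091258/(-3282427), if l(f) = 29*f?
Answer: -264020044861/34268537880 ≈ -7.7044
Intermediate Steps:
-3984282*1/((-633 - 339)*l(-20)) + 2091258/(-3282427) = -3984282*(-1/(580*(-633 - 339))) + 2091258/(-3282427) = -3984282/((-580*(-972))) + 2091258*(-1/3282427) = -3984282/563760 - 2091258/3282427 = -3984282*1/563760 - 2091258/3282427 = -73783/10440 - 2091258/3282427 = -264020044861/34268537880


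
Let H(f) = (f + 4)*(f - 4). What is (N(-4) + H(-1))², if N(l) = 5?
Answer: 100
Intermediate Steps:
H(f) = (-4 + f)*(4 + f) (H(f) = (4 + f)*(-4 + f) = (-4 + f)*(4 + f))
(N(-4) + H(-1))² = (5 + (-16 + (-1)²))² = (5 + (-16 + 1))² = (5 - 15)² = (-10)² = 100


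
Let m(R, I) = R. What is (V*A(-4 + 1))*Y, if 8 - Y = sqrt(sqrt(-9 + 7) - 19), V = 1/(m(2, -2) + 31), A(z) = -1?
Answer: -8/33 + sqrt(-19 + I*sqrt(2))/33 ≈ -0.23751 + 0.13218*I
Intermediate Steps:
V = 1/33 (V = 1/(2 + 31) = 1/33 ≈ 0.030303)
Y = 8 - sqrt(-19 + I*sqrt(2)) (Y = 8 - sqrt(sqrt(-9 + 7) - 19) = 8 - sqrt(sqrt(-2) - 19) = 8 - sqrt(I*sqrt(2) - 19) = 8 - sqrt(-19 + I*sqrt(2)) ≈ 7.8379 - 4.3619*I)
(V*A(-4 + 1))*Y = ((1/33)*(-1))*(8 - sqrt(-19 + I*sqrt(2))) = -(8 - sqrt(-19 + I*sqrt(2)))/33 = -8/33 + sqrt(-19 + I*sqrt(2))/33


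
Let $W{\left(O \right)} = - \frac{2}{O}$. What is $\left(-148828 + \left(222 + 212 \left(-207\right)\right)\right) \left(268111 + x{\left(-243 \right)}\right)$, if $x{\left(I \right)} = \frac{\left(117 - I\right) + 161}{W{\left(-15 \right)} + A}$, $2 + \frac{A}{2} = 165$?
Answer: $- \frac{126235599064615}{2446} \approx -5.1609 \cdot 10^{10}$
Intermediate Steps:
$A = 326$ ($A = -4 + 2 \cdot 165 = -4 + 330 = 326$)
$x{\left(I \right)} = \frac{2085}{2446} - \frac{15 I}{4892}$ ($x{\left(I \right)} = \frac{\left(117 - I\right) + 161}{- \frac{2}{-15} + 326} = \frac{278 - I}{\left(-2\right) \left(- \frac{1}{15}\right) + 326} = \frac{278 - I}{\frac{2}{15} + 326} = \frac{278 - I}{\frac{4892}{15}} = \left(278 - I\right) \frac{15}{4892} = \frac{2085}{2446} - \frac{15 I}{4892}$)
$\left(-148828 + \left(222 + 212 \left(-207\right)\right)\right) \left(268111 + x{\left(-243 \right)}\right) = \left(-148828 + \left(222 + 212 \left(-207\right)\right)\right) \left(268111 + \left(\frac{2085}{2446} - - \frac{3645}{4892}\right)\right) = \left(-148828 + \left(222 - 43884\right)\right) \left(268111 + \left(\frac{2085}{2446} + \frac{3645}{4892}\right)\right) = \left(-148828 - 43662\right) \left(268111 + \frac{7815}{4892}\right) = \left(-192490\right) \frac{1311606827}{4892} = - \frac{126235599064615}{2446}$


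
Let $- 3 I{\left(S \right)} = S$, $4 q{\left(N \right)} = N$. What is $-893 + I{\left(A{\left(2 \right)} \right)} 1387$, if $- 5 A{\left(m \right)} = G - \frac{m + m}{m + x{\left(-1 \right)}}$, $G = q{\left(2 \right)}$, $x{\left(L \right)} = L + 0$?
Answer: $- \frac{36499}{30} \approx -1216.6$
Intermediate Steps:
$q{\left(N \right)} = \frac{N}{4}$
$x{\left(L \right)} = L$
$G = \frac{1}{2}$ ($G = \frac{1}{4} \cdot 2 = \frac{1}{2} \approx 0.5$)
$A{\left(m \right)} = - \frac{1}{10} + \frac{2 m}{5 \left(-1 + m\right)}$ ($A{\left(m \right)} = - \frac{\frac{1}{2} - \frac{m + m}{m - 1}}{5} = - \frac{\frac{1}{2} - \frac{2 m}{-1 + m}}{5} = - \frac{1}{10} + \frac{2 m}{5 \left(-1 + m\right)}$)
$I{\left(S \right)} = - \frac{S}{3}$
$-893 + I{\left(A{\left(2 \right)} \right)} 1387 = -893 + - \frac{\frac{1}{10} \frac{1}{-1 + 2} \left(1 + 3 \cdot 2\right)}{3} \cdot 1387 = -893 + - \frac{\frac{1}{10} \cdot 1^{-1} \left(1 + 6\right)}{3} \cdot 1387 = -893 + - \frac{\frac{1}{10} \cdot 1 \cdot 7}{3} \cdot 1387 = -893 + \left(- \frac{1}{3}\right) \frac{7}{10} \cdot 1387 = -893 - \frac{9709}{30} = - \frac{36499}{30}$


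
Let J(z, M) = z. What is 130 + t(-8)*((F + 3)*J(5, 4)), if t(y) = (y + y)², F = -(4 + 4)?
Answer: -6270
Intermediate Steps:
F = -8 (F = -1*8 = -8)
t(y) = 4*y² (t(y) = (2*y)² = 4*y²)
130 + t(-8)*((F + 3)*J(5, 4)) = 130 + (4*(-8)²)*((-8 + 3)*5) = 130 + (4*64)*(-5*5) = 130 + 256*(-25) = 130 - 6400 = -6270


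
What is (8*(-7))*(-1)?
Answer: 56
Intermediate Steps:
(8*(-7))*(-1) = -56*(-1) = 56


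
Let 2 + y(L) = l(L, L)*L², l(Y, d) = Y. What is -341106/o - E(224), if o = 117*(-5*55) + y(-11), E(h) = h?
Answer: -3582343/16754 ≈ -213.82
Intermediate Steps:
y(L) = -2 + L³ (y(L) = -2 + L*L² = -2 + L³)
o = -33508 (o = 117*(-5*55) + (-2 + (-11)³) = 117*(-275) + (-2 - 1331) = -32175 - 1333 = -33508)
-341106/o - E(224) = -341106/(-33508) - 1*224 = -341106*(-1/33508) - 224 = 170553/16754 - 224 = -3582343/16754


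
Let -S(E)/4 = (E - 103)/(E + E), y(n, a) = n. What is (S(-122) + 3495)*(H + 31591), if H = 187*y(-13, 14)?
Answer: 6210205200/61 ≈ 1.0181e+8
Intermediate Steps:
S(E) = -2*(-103 + E)/E (S(E) = -4*(E - 103)/(E + E) = -4*(-103 + E)/(2*E) = -4*(-103 + E)*1/(2*E) = -2*(-103 + E)/E)
H = -2431 (H = 187*(-13) = -2431)
(S(-122) + 3495)*(H + 31591) = ((-2 + 206/(-122)) + 3495)*(-2431 + 31591) = ((-2 + 206*(-1/122)) + 3495)*29160 = ((-2 - 103/61) + 3495)*29160 = (-225/61 + 3495)*29160 = (212970/61)*29160 = 6210205200/61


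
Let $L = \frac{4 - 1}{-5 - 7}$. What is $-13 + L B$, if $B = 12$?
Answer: $-16$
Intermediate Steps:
$L = - \frac{1}{4}$ ($L = \frac{3}{-12} = 3 \left(- \frac{1}{12}\right) = - \frac{1}{4} \approx -0.25$)
$-13 + L B = -13 - 3 = -16$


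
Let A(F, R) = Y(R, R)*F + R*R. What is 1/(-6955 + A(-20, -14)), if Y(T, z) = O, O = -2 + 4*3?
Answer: -1/6959 ≈ -0.00014370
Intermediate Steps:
O = 10 (O = -2 + 12 = 10)
Y(T, z) = 10
A(F, R) = R² + 10*F (A(F, R) = 10*F + R*R = 10*F + R² = R² + 10*F)
1/(-6955 + A(-20, -14)) = 1/(-6955 + ((-14)² + 10*(-20))) = 1/(-6955 + (196 - 200)) = 1/(-6955 - 4) = 1/(-6959) = -1/6959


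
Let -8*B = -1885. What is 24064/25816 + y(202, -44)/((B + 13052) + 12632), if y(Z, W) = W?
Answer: 622593952/669141039 ≈ 0.93044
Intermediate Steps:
B = 1885/8 (B = -1/8*(-1885) = 1885/8 ≈ 235.63)
24064/25816 + y(202, -44)/((B + 13052) + 12632) = 24064/25816 - 44/((1885/8 + 13052) + 12632) = 24064*(1/25816) - 44/(106301/8 + 12632) = 3008/3227 - 44/207357/8 = 3008/3227 - 44*8/207357 = 3008/3227 - 352/207357 = 622593952/669141039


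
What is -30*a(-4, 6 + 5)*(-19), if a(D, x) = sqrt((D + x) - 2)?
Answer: 570*sqrt(5) ≈ 1274.6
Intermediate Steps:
a(D, x) = sqrt(-2 + D + x)
-30*a(-4, 6 + 5)*(-19) = -30*sqrt(-2 - 4 + (6 + 5))*(-19) = -30*sqrt(-2 - 4 + 11)*(-19) = -30*sqrt(5)*(-19) = 570*sqrt(5)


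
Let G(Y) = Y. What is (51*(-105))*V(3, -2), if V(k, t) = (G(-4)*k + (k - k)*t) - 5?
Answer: 91035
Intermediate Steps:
V(k, t) = -5 - 4*k (V(k, t) = (-4*k + (k - k)*t) - 5 = (-4*k + 0*t) - 5 = (-4*k + 0) - 5 = -4*k - 5 = -5 - 4*k)
(51*(-105))*V(3, -2) = (51*(-105))*(-5 - 4*3) = -5355*(-5 - 12) = -5355*(-17) = 91035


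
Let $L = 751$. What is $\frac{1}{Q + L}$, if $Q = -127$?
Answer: $\frac{1}{624} \approx 0.0016026$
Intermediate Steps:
$\frac{1}{Q + L} = \frac{1}{-127 + 751} = \frac{1}{624}$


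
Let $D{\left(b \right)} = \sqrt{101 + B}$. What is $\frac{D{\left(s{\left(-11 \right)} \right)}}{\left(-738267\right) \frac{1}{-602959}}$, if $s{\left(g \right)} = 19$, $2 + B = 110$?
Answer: $\frac{602959 \sqrt{209}}{738267} \approx 11.807$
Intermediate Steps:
$B = 108$ ($B = -2 + 110 = 108$)
$D{\left(b \right)} = \sqrt{209}$ ($D{\left(b \right)} = \sqrt{101 + 108} = \sqrt{209}$)
$\frac{D{\left(s{\left(-11 \right)} \right)}}{\left(-738267\right) \frac{1}{-602959}} = \frac{\sqrt{209}}{\left(-738267\right) \frac{1}{-602959}} = \frac{\sqrt{209}}{\left(-738267\right) \left(- \frac{1}{602959}\right)} = \frac{\sqrt{209}}{\frac{738267}{602959}} = \sqrt{209} \cdot \frac{602959}{738267} = \frac{602959 \sqrt{209}}{738267}$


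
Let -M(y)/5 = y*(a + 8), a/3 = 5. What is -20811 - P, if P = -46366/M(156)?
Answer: -186697853/8970 ≈ -20814.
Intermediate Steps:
a = 15 (a = 3*5 = 15)
M(y) = -115*y (M(y) = -5*y*(15 + 8) = -5*y*23 = -115*y)
P = 23183/8970 (P = -46366/((-115*156)) = -46366/(-17940) = -46366*(-1/17940) = 23183/8970 ≈ 2.5845)
-20811 - P = -20811 - 1*23183/8970 = -20811 - 23183/8970 = -186697853/8970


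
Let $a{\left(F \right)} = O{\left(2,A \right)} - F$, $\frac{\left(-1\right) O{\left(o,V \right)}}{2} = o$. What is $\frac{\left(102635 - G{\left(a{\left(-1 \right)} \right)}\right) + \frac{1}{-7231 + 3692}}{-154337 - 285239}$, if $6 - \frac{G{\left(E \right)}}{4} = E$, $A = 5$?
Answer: $- \frac{90774465}{388914866} \approx -0.2334$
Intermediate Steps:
$O{\left(o,V \right)} = - 2 o$
$a{\left(F \right)} = -4 - F$ ($a{\left(F \right)} = \left(-2\right) 2 - F = -4 - F$)
$G{\left(E \right)} = 24 - 4 E$
$\frac{\left(102635 - G{\left(a{\left(-1 \right)} \right)}\right) + \frac{1}{-7231 + 3692}}{-154337 - 285239} = \frac{\left(102635 - \left(24 - 4 \left(-4 - -1\right)\right)\right) + \frac{1}{-7231 + 3692}}{-154337 - 285239} = \frac{\left(102635 - \left(24 - 4 \left(-4 + 1\right)\right)\right) + \frac{1}{-3539}}{-439576} = \left(\left(102635 - \left(24 - -12\right)\right) - \frac{1}{3539}\right) \left(- \frac{1}{439576}\right) = \left(\left(102635 - \left(24 + 12\right)\right) - \frac{1}{3539}\right) \left(- \frac{1}{439576}\right) = \left(\left(102635 - 36\right) - \frac{1}{3539}\right) \left(- \frac{1}{439576}\right) = \left(102599 - \frac{1}{3539}\right) \left(- \frac{1}{439576}\right) = \frac{363097860}{3539} \left(- \frac{1}{439576}\right) = - \frac{90774465}{388914866}$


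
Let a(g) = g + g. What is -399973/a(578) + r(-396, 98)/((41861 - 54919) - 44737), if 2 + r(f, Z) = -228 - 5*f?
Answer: -4623692507/13362204 ≈ -346.03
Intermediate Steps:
r(f, Z) = -230 - 5*f (r(f, Z) = -2 + (-228 - 5*f) = -230 - 5*f)
a(g) = 2*g
-399973/a(578) + r(-396, 98)/((41861 - 54919) - 44737) = -399973/(2*578) + (-230 - 5*(-396))/((41861 - 54919) - 44737) = -399973/1156 + (-230 + 1980)/(-13058 - 44737) = -399973*1/1156 + 1750/(-57795) = -399973/1156 + 1750*(-1/57795) = -399973/1156 - 350/11559 = -4623692507/13362204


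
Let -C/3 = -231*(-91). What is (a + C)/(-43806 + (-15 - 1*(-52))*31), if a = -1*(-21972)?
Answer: 41091/42659 ≈ 0.96324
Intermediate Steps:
a = 21972
C = -63063 (C = -(-693)*(-91) = -3*21021 = -63063)
(a + C)/(-43806 + (-15 - 1*(-52))*31) = (21972 - 63063)/(-43806 + (-15 - 1*(-52))*31) = -41091/(-43806 + (-15 + 52)*31) = -41091/(-43806 + 37*31) = -41091/(-43806 + 1147) = -41091/(-42659) = -41091*(-1/42659) = 41091/42659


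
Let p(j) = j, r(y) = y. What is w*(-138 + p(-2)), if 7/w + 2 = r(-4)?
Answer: 490/3 ≈ 163.33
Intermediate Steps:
w = -7/6 (w = 7/(-2 - 4) = 7/(-6) = 7*(-⅙) = -7/6 ≈ -1.1667)
w*(-138 + p(-2)) = -7*(-138 - 2)/6 = -7/6*(-140) = 490/3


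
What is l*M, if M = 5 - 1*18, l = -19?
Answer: 247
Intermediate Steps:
M = -13 (M = 5 - 18 = -13)
l*M = -19*(-13) = 247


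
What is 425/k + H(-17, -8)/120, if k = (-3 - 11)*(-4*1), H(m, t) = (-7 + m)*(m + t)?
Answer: 705/56 ≈ 12.589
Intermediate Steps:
k = 56 (k = -14*(-4) = 56)
425/k + H(-17, -8)/120 = 425/56 + ((-17)**2 - 7*(-17) - 7*(-8) - 17*(-8))/120 = 425*(1/56) + (289 + 119 + 56 + 136)*(1/120) = 425/56 + 600*(1/120) = 425/56 + 5 = 705/56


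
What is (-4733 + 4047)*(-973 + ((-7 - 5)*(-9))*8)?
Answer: 74774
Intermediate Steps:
(-4733 + 4047)*(-973 + ((-7 - 5)*(-9))*8) = -686*(-973 - 12*(-9)*8) = -686*(-973 + 108*8) = -686*(-973 + 864) = -686*(-109) = 74774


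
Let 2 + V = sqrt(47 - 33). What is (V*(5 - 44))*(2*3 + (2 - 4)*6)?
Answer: -468 + 234*sqrt(14) ≈ 407.55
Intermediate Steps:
V = -2 + sqrt(14) (V = -2 + sqrt(47 - 33) = -2 + sqrt(14) ≈ 1.7417)
(V*(5 - 44))*(2*3 + (2 - 4)*6) = ((-2 + sqrt(14))*(5 - 44))*(2*3 + (2 - 4)*6) = ((-2 + sqrt(14))*(-39))*(6 - 2*6) = (78 - 39*sqrt(14))*(6 - 12) = (78 - 39*sqrt(14))*(-6) = -468 + 234*sqrt(14)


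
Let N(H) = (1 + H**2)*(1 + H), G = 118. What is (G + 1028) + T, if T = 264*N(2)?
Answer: 5106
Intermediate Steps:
N(H) = (1 + H)*(1 + H**2)
T = 3960 (T = 264*(1 + 2 + 2**2 + 2**3) = 264*(1 + 2 + 4 + 8) = 264*15 = 3960)
(G + 1028) + T = (118 + 1028) + 3960 = 1146 + 3960 = 5106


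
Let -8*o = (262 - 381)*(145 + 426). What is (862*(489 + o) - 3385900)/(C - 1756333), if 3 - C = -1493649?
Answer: -17428491/1050724 ≈ -16.587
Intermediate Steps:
C = 1493652 (C = 3 - 1*(-1493649) = 3 + 1493649 = 1493652)
o = 67949/8 (o = -(262 - 381)*(145 + 426)/8 = -(-119)*571/8 = -⅛*(-67949) = 67949/8 ≈ 8493.6)
(862*(489 + o) - 3385900)/(C - 1756333) = (862*(489 + 67949/8) - 3385900)/(1493652 - 1756333) = (862*(71861/8) - 3385900)/(-262681) = (30972091/4 - 3385900)*(-1/262681) = (17428491/4)*(-1/262681) = -17428491/1050724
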